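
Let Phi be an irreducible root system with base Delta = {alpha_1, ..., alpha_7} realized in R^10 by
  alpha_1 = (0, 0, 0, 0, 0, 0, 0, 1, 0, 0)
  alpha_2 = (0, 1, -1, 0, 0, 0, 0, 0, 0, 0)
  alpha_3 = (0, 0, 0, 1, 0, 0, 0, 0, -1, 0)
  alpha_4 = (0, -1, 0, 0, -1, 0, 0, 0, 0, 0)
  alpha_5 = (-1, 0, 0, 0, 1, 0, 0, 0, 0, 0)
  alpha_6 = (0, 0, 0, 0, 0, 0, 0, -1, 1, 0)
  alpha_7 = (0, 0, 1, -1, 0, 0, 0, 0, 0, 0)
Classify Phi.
B_7 (so(15))

Compute the Cartan integers a_ij = 2(alpha_i, alpha_j)/(alpha_j, alpha_j); the resulting 7x7 Cartan matrix is
[[2, 0, 0, 0, 0, -1, 0], [0, 2, 0, -1, 0, 0, -1], [0, 0, 2, 0, 0, -1, -1], [0, -1, 0, 2, -1, 0, 0], [0, 0, 0, -1, 2, 0, 0], [-2, 0, -1, 0, 0, 2, 0], [0, -1, -1, 0, 0, 0, 2]].
The roots have two lengths (squared-length ratio 2:1); the short ones are alpha_{1}. The associated Dynkin diagram is a chain of 7 nodes with a double edge at one end; the terminal node there is the unique short simple root (B_7), so the type is B_7 (the algebra so(15)).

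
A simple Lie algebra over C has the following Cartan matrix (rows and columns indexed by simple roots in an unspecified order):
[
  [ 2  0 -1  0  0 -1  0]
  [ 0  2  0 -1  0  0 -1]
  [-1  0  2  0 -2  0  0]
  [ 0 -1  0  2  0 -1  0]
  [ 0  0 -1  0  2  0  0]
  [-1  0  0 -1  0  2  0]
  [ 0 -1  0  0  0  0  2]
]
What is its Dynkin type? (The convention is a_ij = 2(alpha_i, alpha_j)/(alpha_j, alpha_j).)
B_7 (so(15))

The matrix has rank 7 with 2's on the diagonal. Reading the off-diagonal entries as Dynkin edges (a single edge where a_ij = a_ji = -1; a double or triple edge where a_ij * a_ji = 2 or 3), the diagram is a chain of 7 nodes with a double edge at one end; the terminal node there is the unique short simple root (B_7). One simple-root ordering that puts it in standard form is (alpha_7, alpha_2, alpha_4, alpha_6, alpha_1, alpha_3, alpha_5). So the algebra is type B_7, i.e. so(15).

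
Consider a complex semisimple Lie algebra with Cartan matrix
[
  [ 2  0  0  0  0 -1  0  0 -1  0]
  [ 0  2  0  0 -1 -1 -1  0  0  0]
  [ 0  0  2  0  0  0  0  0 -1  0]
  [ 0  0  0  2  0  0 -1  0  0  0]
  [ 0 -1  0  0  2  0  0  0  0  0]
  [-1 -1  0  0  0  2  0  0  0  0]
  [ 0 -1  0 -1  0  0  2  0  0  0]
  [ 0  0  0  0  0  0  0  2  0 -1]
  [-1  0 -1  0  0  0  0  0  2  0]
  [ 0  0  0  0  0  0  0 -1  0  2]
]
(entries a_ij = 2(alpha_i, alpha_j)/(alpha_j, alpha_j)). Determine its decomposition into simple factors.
A_2 ⊕ E_8

The diagram associated to this matrix has two connected components: the simple roots {alpha_8, alpha_10} form a chain of 2 nodes with single edges (A_2), and {alpha_1, alpha_2, alpha_3, alpha_4, alpha_5, alpha_6, alpha_7, alpha_9} form a chain of 7 nodes with one extra node attached to the third node from one end (E_8). A semisimple Lie algebra decomposes uniquely as the direct sum of simple ideals, one per connected component of its Dynkin diagram, so g ≅ A_2 ⊕ E_8 (dimension 8 + 248 = 256).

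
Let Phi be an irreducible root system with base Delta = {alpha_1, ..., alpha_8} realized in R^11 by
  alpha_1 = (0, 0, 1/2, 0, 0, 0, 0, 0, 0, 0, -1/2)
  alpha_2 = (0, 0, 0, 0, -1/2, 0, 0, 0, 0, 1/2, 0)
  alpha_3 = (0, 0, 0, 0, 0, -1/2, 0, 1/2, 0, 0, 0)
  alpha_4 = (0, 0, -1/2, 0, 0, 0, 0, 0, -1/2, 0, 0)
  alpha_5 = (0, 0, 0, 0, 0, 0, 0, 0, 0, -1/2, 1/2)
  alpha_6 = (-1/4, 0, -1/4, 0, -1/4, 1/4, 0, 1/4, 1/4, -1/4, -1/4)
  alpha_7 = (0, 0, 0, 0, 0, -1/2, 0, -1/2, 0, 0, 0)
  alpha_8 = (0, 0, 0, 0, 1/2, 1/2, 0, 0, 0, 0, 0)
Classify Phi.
Compute the Cartan integers a_ij = 2(alpha_i, alpha_j)/(alpha_j, alpha_j); the resulting 8x8 Cartan matrix is
[[2, 0, 0, -1, -1, 0, 0, 0], [0, 2, 0, 0, -1, 0, 0, -1], [0, 0, 2, 0, 0, 0, 0, -1], [-1, 0, 0, 2, 0, 0, 0, 0], [-1, -1, 0, 0, 2, 0, 0, 0], [0, 0, 0, 0, 0, 2, -1, 0], [0, 0, 0, 0, 0, -1, 2, -1], [0, -1, -1, 0, 0, 0, -1, 2]].
All simple roots have the same length, so the diagram is simply laced. The associated Dynkin diagram is a chain of 7 nodes with one extra node attached to the third node from one end (E_8), so the type is E_8.

E_8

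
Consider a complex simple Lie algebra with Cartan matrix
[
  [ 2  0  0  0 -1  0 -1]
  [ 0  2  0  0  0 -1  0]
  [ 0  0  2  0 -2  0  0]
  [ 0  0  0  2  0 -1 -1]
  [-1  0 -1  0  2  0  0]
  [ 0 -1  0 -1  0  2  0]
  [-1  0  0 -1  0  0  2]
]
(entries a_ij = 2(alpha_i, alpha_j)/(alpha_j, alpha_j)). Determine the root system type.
The matrix has rank 7 with 2's on the diagonal. Reading the off-diagonal entries as Dynkin edges (a single edge where a_ij = a_ji = -1; a double or triple edge where a_ij * a_ji = 2 or 3), the diagram is a chain of 7 nodes with a double edge at one end; the terminal node there is the unique long simple root (C_7). One simple-root ordering that puts it in standard form is (alpha_2, alpha_6, alpha_4, alpha_7, alpha_1, alpha_5, alpha_3). So the algebra is type C_7, i.e. sp(14).

C7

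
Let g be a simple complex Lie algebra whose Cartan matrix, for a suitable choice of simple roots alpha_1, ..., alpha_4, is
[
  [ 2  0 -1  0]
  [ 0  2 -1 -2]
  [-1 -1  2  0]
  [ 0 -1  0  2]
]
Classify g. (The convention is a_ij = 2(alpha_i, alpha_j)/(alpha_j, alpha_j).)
The matrix has rank 4 with 2's on the diagonal. Reading the off-diagonal entries as Dynkin edges (a single edge where a_ij = a_ji = -1; a double or triple edge where a_ij * a_ji = 2 or 3), the diagram is a chain of 4 nodes with a double edge at one end; the terminal node there is the unique short simple root (B_4). One simple-root ordering that puts it in standard form is (alpha_1, alpha_3, alpha_2, alpha_4). So the algebra is type B_4, i.e. so(9).

B_4 (so(9))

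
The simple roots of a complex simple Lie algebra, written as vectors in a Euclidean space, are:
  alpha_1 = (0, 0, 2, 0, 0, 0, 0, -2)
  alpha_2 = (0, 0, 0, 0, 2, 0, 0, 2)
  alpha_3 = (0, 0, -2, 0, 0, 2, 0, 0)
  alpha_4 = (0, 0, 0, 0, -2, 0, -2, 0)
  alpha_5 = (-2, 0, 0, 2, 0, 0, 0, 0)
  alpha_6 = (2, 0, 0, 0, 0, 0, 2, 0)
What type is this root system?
Compute the Cartan integers a_ij = 2(alpha_i, alpha_j)/(alpha_j, alpha_j); the resulting 6x6 Cartan matrix is
[[2, -1, -1, 0, 0, 0], [-1, 2, 0, -1, 0, 0], [-1, 0, 2, 0, 0, 0], [0, -1, 0, 2, 0, -1], [0, 0, 0, 0, 2, -1], [0, 0, 0, -1, -1, 2]].
All simple roots have the same length, so the diagram is simply laced. The associated Dynkin diagram is a chain of 6 nodes with single edges (A_6), so the type is A_6 (the algebra sl(7)).

type A_6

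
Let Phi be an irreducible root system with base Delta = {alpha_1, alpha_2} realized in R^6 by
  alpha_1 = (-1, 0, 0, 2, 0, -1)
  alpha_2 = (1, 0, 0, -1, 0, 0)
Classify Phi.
Compute the Cartan integers a_ij = 2(alpha_i, alpha_j)/(alpha_j, alpha_j); the resulting 2x2 Cartan matrix is
[[2, -3], [-1, 2]].
The roots have two lengths (squared-length ratio 3:1); the short ones are alpha_{2}. The associated Dynkin diagram is two nodes joined by a triple edge (G_2), so the type is G_2.

G2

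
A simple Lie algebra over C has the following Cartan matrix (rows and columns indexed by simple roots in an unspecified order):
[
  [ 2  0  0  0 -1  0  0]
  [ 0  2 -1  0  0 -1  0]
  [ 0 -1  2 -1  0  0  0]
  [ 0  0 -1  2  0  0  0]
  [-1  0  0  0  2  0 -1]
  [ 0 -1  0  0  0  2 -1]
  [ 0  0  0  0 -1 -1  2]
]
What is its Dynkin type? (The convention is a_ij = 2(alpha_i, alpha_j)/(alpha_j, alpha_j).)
The matrix has rank 7 with 2's on the diagonal. Reading the off-diagonal entries as Dynkin edges (a single edge where a_ij = a_ji = -1; a double or triple edge where a_ij * a_ji = 2 or 3), the diagram is a chain of 7 nodes with single edges (A_7). One simple-root ordering that puts it in standard form is (alpha_1, alpha_5, alpha_7, alpha_6, alpha_2, alpha_3, alpha_4). So the algebra is type A_7, i.e. sl(8).

A7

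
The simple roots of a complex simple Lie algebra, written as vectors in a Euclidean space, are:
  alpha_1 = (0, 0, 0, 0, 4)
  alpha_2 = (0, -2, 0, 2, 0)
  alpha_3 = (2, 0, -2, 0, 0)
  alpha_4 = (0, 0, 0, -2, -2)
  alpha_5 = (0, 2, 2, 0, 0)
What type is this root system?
Compute the Cartan integers a_ij = 2(alpha_i, alpha_j)/(alpha_j, alpha_j); the resulting 5x5 Cartan matrix is
[[2, 0, 0, -2, 0], [0, 2, 0, -1, -1], [0, 0, 2, 0, -1], [-1, -1, 0, 2, 0], [0, -1, -1, 0, 2]].
The roots have two lengths (squared-length ratio 2:1); the short ones are alpha_{2,3,4,5}. The associated Dynkin diagram is a chain of 5 nodes with a double edge at one end; the terminal node there is the unique long simple root (C_5), so the type is C_5 (the algebra sp(10)).

C_5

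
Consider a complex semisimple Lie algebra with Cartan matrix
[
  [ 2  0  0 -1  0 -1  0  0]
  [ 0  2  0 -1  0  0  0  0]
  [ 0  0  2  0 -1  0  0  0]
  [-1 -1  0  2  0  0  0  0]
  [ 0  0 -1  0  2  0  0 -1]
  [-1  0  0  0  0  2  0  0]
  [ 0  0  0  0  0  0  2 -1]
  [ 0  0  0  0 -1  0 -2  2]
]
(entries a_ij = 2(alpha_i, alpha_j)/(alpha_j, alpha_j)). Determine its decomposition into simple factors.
A4 + B4

The diagram associated to this matrix has two connected components: the simple roots {alpha_1, alpha_2, alpha_4, alpha_6} form a chain of 4 nodes with single edges (A_4), and {alpha_3, alpha_5, alpha_7, alpha_8} form a chain of 4 nodes with a double edge at one end; the terminal node there is the unique short simple root (B_4). A semisimple Lie algebra decomposes uniquely as the direct sum of simple ideals, one per connected component of its Dynkin diagram, so g ≅ A_4 ⊕ B_4 (dimension 24 + 36 = 60).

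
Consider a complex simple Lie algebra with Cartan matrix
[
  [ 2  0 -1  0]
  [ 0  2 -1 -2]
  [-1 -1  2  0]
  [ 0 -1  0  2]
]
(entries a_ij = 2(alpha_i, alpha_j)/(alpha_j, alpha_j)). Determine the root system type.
The matrix has rank 4 with 2's on the diagonal. Reading the off-diagonal entries as Dynkin edges (a single edge where a_ij = a_ji = -1; a double or triple edge where a_ij * a_ji = 2 or 3), the diagram is a chain of 4 nodes with a double edge at one end; the terminal node there is the unique short simple root (B_4). One simple-root ordering that puts it in standard form is (alpha_1, alpha_3, alpha_2, alpha_4). So the algebra is type B_4, i.e. so(9).

B4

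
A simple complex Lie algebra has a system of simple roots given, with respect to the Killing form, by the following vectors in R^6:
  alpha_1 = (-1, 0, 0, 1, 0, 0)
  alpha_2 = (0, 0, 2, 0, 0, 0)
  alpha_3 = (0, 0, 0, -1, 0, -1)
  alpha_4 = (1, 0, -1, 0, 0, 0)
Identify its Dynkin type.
type C_4

Compute the Cartan integers a_ij = 2(alpha_i, alpha_j)/(alpha_j, alpha_j); the resulting 4x4 Cartan matrix is
[[2, 0, -1, -1], [0, 2, 0, -2], [-1, 0, 2, 0], [-1, -1, 0, 2]].
The roots have two lengths (squared-length ratio 2:1); the short ones are alpha_{1,3,4}. The associated Dynkin diagram is a chain of 4 nodes with a double edge at one end; the terminal node there is the unique long simple root (C_4), so the type is C_4 (the algebra sp(8)).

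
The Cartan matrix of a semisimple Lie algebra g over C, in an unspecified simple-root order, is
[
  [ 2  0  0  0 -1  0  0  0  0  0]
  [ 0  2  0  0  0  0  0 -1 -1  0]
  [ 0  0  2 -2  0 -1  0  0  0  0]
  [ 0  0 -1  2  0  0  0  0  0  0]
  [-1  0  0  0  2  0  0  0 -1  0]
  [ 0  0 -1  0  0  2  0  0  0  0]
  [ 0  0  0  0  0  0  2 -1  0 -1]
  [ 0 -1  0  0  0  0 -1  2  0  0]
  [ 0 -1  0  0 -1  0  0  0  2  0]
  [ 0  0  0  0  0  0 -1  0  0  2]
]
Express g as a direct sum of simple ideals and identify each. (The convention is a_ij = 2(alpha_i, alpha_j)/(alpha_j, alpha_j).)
A7 + B3

The diagram associated to this matrix has two connected components: the simple roots {alpha_1, alpha_2, alpha_5, alpha_7, alpha_8, alpha_9, alpha_10} form a chain of 7 nodes with single edges (A_7), and {alpha_3, alpha_4, alpha_6} form a chain of 3 nodes with a double edge at one end; the terminal node there is the unique short simple root (B_3). A semisimple Lie algebra decomposes uniquely as the direct sum of simple ideals, one per connected component of its Dynkin diagram, so g ≅ A_7 ⊕ B_3 (dimension 63 + 21 = 84).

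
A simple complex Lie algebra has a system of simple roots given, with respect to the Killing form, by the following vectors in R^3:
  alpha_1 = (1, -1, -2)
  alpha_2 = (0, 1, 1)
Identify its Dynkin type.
G_2

Compute the Cartan integers a_ij = 2(alpha_i, alpha_j)/(alpha_j, alpha_j); the resulting 2x2 Cartan matrix is
[[2, -3], [-1, 2]].
The roots have two lengths (squared-length ratio 3:1); the short ones are alpha_{2}. The associated Dynkin diagram is two nodes joined by a triple edge (G_2), so the type is G_2.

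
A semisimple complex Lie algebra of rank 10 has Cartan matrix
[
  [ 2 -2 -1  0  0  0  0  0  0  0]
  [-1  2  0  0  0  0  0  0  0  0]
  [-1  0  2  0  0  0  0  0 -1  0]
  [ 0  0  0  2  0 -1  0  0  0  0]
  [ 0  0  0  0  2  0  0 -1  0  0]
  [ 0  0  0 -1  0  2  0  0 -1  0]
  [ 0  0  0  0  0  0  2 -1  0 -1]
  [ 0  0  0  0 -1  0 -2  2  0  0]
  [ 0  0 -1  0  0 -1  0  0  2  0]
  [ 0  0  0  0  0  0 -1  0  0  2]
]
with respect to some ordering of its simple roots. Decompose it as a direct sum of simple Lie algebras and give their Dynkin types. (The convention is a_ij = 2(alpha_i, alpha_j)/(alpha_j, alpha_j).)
The diagram associated to this matrix has two connected components: the simple roots {alpha_1, alpha_2, alpha_3, alpha_4, alpha_6, alpha_9} form a chain of 6 nodes with a double edge at one end; the terminal node there is the unique short simple root (B_6), and {alpha_5, alpha_7, alpha_8, alpha_10} form a chain of 4 nodes with a double edge between the middle two (F_4). A semisimple Lie algebra decomposes uniquely as the direct sum of simple ideals, one per connected component of its Dynkin diagram, so g ≅ B_6 ⊕ F_4 (dimension 78 + 52 = 130).

B_6 (so(13)) + F_4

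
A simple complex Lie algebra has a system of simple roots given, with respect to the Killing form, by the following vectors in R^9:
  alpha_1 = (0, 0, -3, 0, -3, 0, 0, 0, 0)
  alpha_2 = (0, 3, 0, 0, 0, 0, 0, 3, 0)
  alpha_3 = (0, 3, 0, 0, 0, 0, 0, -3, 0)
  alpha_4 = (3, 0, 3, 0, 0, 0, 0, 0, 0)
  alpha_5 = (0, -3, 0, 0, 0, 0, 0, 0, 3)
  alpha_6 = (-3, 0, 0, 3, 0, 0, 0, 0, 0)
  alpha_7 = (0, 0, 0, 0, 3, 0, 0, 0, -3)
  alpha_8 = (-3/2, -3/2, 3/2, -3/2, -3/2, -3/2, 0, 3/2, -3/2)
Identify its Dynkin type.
Compute the Cartan integers a_ij = 2(alpha_i, alpha_j)/(alpha_j, alpha_j); the resulting 8x8 Cartan matrix is
[[2, 0, 0, -1, 0, 0, -1, 0], [0, 2, 0, 0, -1, 0, 0, 0], [0, 0, 2, 0, -1, 0, 0, -1], [-1, 0, 0, 2, 0, -1, 0, 0], [0, -1, -1, 0, 2, 0, -1, 0], [0, 0, 0, -1, 0, 2, 0, 0], [-1, 0, 0, 0, -1, 0, 2, 0], [0, 0, -1, 0, 0, 0, 0, 2]].
All simple roots have the same length, so the diagram is simply laced. The associated Dynkin diagram is a chain of 7 nodes with one extra node attached to the third node from one end (E_8), so the type is E_8.

E8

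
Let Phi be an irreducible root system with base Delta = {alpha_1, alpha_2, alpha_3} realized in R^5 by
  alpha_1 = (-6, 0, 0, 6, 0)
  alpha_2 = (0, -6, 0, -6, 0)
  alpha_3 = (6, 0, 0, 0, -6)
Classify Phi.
A_3

Compute the Cartan integers a_ij = 2(alpha_i, alpha_j)/(alpha_j, alpha_j); the resulting 3x3 Cartan matrix is
[[2, -1, -1], [-1, 2, 0], [-1, 0, 2]].
All simple roots have the same length, so the diagram is simply laced. The associated Dynkin diagram is a chain of 3 nodes with single edges (A_3), so the type is A_3 (the algebra sl(4)).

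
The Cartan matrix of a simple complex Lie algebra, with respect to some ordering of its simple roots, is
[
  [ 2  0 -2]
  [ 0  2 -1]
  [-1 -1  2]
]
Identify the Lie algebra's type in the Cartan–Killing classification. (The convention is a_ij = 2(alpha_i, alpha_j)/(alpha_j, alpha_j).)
type C_3

The matrix has rank 3 with 2's on the diagonal. Reading the off-diagonal entries as Dynkin edges (a single edge where a_ij = a_ji = -1; a double or triple edge where a_ij * a_ji = 2 or 3), the diagram is a chain of 3 nodes with a double edge at one end; the terminal node there is the unique long simple root (C_3). One simple-root ordering that puts it in standard form is (alpha_2, alpha_3, alpha_1). So the algebra is type C_3, i.e. sp(6).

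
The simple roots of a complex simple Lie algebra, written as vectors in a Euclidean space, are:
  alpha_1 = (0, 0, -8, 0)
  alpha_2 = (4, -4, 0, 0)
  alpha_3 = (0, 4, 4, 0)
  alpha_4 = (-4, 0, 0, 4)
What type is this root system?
Compute the Cartan integers a_ij = 2(alpha_i, alpha_j)/(alpha_j, alpha_j); the resulting 4x4 Cartan matrix is
[[2, 0, -2, 0], [0, 2, -1, -1], [-1, -1, 2, 0], [0, -1, 0, 2]].
The roots have two lengths (squared-length ratio 2:1); the short ones are alpha_{2,3,4}. The associated Dynkin diagram is a chain of 4 nodes with a double edge at one end; the terminal node there is the unique long simple root (C_4), so the type is C_4 (the algebra sp(8)).

C_4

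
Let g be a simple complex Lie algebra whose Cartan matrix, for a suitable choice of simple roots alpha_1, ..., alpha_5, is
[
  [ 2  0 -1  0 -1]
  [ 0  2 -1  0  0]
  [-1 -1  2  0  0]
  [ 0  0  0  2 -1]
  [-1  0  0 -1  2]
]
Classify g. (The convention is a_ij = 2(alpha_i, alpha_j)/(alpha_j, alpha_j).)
The matrix has rank 5 with 2's on the diagonal. Reading the off-diagonal entries as Dynkin edges (a single edge where a_ij = a_ji = -1; a double or triple edge where a_ij * a_ji = 2 or 3), the diagram is a chain of 5 nodes with single edges (A_5). One simple-root ordering that puts it in standard form is (alpha_4, alpha_5, alpha_1, alpha_3, alpha_2). So the algebra is type A_5, i.e. sl(6).

A_5 (sl(6))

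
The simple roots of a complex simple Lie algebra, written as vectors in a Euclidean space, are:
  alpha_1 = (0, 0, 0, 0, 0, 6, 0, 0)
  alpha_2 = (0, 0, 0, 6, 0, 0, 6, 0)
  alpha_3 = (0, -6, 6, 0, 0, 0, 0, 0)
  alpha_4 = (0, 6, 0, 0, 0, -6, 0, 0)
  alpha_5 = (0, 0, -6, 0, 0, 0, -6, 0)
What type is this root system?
B_5

Compute the Cartan integers a_ij = 2(alpha_i, alpha_j)/(alpha_j, alpha_j); the resulting 5x5 Cartan matrix is
[[2, 0, 0, -1, 0], [0, 2, 0, 0, -1], [0, 0, 2, -1, -1], [-2, 0, -1, 2, 0], [0, -1, -1, 0, 2]].
The roots have two lengths (squared-length ratio 2:1); the short ones are alpha_{1}. The associated Dynkin diagram is a chain of 5 nodes with a double edge at one end; the terminal node there is the unique short simple root (B_5), so the type is B_5 (the algebra so(11)).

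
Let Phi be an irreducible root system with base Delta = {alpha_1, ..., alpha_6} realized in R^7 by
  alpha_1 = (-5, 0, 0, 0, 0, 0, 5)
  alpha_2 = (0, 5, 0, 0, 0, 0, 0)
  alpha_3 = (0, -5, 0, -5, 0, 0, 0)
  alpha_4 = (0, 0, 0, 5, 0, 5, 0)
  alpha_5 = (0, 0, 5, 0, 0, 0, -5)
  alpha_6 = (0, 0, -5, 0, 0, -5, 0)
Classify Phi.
B_6 (so(13))

Compute the Cartan integers a_ij = 2(alpha_i, alpha_j)/(alpha_j, alpha_j); the resulting 6x6 Cartan matrix is
[[2, 0, 0, 0, -1, 0], [0, 2, -1, 0, 0, 0], [0, -2, 2, -1, 0, 0], [0, 0, -1, 2, 0, -1], [-1, 0, 0, 0, 2, -1], [0, 0, 0, -1, -1, 2]].
The roots have two lengths (squared-length ratio 2:1); the short ones are alpha_{2}. The associated Dynkin diagram is a chain of 6 nodes with a double edge at one end; the terminal node there is the unique short simple root (B_6), so the type is B_6 (the algebra so(13)).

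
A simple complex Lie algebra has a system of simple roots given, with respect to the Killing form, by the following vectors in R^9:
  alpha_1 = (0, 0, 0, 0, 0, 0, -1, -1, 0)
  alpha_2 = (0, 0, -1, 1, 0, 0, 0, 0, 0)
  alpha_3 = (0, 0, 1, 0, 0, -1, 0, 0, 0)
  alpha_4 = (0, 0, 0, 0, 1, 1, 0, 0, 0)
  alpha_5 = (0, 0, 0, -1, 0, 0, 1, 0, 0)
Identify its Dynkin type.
A_5 (sl(6))

Compute the Cartan integers a_ij = 2(alpha_i, alpha_j)/(alpha_j, alpha_j); the resulting 5x5 Cartan matrix is
[[2, 0, 0, 0, -1], [0, 2, -1, 0, -1], [0, -1, 2, -1, 0], [0, 0, -1, 2, 0], [-1, -1, 0, 0, 2]].
All simple roots have the same length, so the diagram is simply laced. The associated Dynkin diagram is a chain of 5 nodes with single edges (A_5), so the type is A_5 (the algebra sl(6)).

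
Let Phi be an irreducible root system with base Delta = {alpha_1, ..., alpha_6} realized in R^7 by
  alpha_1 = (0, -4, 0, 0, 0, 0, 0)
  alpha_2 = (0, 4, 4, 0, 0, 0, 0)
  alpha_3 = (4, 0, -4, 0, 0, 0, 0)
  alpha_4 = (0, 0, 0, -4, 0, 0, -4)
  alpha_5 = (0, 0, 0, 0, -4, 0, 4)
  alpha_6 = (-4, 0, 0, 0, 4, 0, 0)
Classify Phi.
type B_6

Compute the Cartan integers a_ij = 2(alpha_i, alpha_j)/(alpha_j, alpha_j); the resulting 6x6 Cartan matrix is
[[2, -1, 0, 0, 0, 0], [-2, 2, -1, 0, 0, 0], [0, -1, 2, 0, 0, -1], [0, 0, 0, 2, -1, 0], [0, 0, 0, -1, 2, -1], [0, 0, -1, 0, -1, 2]].
The roots have two lengths (squared-length ratio 2:1); the short ones are alpha_{1}. The associated Dynkin diagram is a chain of 6 nodes with a double edge at one end; the terminal node there is the unique short simple root (B_6), so the type is B_6 (the algebra so(13)).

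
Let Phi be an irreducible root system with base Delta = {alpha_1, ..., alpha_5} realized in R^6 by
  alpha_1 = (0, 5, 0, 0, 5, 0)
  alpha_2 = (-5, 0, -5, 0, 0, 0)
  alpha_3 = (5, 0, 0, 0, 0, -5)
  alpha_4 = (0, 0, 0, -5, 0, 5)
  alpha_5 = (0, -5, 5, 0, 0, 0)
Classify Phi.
Compute the Cartan integers a_ij = 2(alpha_i, alpha_j)/(alpha_j, alpha_j); the resulting 5x5 Cartan matrix is
[[2, 0, 0, 0, -1], [0, 2, -1, 0, -1], [0, -1, 2, -1, 0], [0, 0, -1, 2, 0], [-1, -1, 0, 0, 2]].
All simple roots have the same length, so the diagram is simply laced. The associated Dynkin diagram is a chain of 5 nodes with single edges (A_5), so the type is A_5 (the algebra sl(6)).

A5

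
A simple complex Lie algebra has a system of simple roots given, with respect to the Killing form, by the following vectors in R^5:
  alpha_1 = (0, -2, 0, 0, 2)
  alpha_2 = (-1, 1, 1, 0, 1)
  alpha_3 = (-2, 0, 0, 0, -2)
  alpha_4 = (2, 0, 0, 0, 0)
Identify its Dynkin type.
Compute the Cartan integers a_ij = 2(alpha_i, alpha_j)/(alpha_j, alpha_j); the resulting 4x4 Cartan matrix is
[[2, 0, -1, 0], [0, 2, 0, -1], [-1, 0, 2, -2], [0, -1, -1, 2]].
The roots have two lengths (squared-length ratio 2:1); the short ones are alpha_{2,4}. The associated Dynkin diagram is a chain of 4 nodes with a double edge between the middle two (F_4), so the type is F_4.

F4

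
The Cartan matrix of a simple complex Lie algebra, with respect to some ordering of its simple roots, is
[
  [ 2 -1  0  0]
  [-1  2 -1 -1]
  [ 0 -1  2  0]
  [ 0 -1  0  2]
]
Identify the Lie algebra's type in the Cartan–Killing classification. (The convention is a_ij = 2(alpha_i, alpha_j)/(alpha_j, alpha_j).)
The matrix has rank 4 with 2's on the diagonal. Reading the off-diagonal entries as Dynkin edges (a single edge where a_ij = a_ji = -1; a double or triple edge where a_ij * a_ji = 2 or 3), the diagram is a chain of 2 nodes with a fork of two nodes at one end (D_4). One simple-root ordering that puts it in standard form is (alpha_1, alpha_2, alpha_4, alpha_3). So the algebra is type D_4, i.e. so(8).

D4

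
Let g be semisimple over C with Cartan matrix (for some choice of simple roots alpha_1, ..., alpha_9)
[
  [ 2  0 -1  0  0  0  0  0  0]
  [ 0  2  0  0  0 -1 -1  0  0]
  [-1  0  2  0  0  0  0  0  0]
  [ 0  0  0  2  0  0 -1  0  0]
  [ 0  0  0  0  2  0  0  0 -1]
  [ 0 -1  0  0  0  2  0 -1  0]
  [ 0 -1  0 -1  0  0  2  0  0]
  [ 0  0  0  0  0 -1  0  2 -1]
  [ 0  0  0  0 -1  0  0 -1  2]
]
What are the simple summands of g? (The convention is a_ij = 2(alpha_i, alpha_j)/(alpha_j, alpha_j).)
A2 + A7

The diagram associated to this matrix has two connected components: the simple roots {alpha_1, alpha_3} form a chain of 2 nodes with single edges (A_2), and {alpha_2, alpha_4, alpha_5, alpha_6, alpha_7, alpha_8, alpha_9} form a chain of 7 nodes with single edges (A_7). A semisimple Lie algebra decomposes uniquely as the direct sum of simple ideals, one per connected component of its Dynkin diagram, so g ≅ A_2 ⊕ A_7 (dimension 8 + 63 = 71).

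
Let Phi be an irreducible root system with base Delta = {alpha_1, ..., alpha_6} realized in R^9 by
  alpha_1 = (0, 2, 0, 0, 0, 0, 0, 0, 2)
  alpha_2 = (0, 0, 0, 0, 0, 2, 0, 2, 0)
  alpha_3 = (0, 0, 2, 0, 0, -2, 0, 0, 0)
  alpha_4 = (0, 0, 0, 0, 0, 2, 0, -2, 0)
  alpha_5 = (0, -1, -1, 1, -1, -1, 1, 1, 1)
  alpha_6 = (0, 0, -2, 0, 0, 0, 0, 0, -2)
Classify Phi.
E_6

Compute the Cartan integers a_ij = 2(alpha_i, alpha_j)/(alpha_j, alpha_j); the resulting 6x6 Cartan matrix is
[[2, 0, 0, 0, 0, -1], [0, 2, -1, 0, 0, 0], [0, -1, 2, -1, 0, -1], [0, 0, -1, 2, -1, 0], [0, 0, 0, -1, 2, 0], [-1, 0, -1, 0, 0, 2]].
All simple roots have the same length, so the diagram is simply laced. The associated Dynkin diagram is a chain of 5 nodes with one extra node attached to the third node from one end (E_6), so the type is E_6.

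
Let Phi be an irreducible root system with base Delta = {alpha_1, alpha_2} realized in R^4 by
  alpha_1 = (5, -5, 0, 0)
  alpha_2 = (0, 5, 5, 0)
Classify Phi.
A_2

Compute the Cartan integers a_ij = 2(alpha_i, alpha_j)/(alpha_j, alpha_j); the resulting 2x2 Cartan matrix is
[[2, -1], [-1, 2]].
All simple roots have the same length, so the diagram is simply laced. The associated Dynkin diagram is a chain of 2 nodes with single edges (A_2), so the type is A_2 (the algebra sl(3)).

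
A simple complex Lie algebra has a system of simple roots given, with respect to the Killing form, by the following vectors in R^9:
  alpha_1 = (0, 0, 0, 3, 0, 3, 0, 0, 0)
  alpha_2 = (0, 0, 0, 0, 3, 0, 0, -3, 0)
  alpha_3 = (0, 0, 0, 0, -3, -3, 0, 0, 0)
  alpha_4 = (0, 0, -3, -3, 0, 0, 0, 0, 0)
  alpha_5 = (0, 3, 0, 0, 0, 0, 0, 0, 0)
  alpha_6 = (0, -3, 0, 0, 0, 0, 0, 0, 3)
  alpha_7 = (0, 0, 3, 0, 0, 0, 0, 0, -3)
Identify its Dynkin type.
Compute the Cartan integers a_ij = 2(alpha_i, alpha_j)/(alpha_j, alpha_j); the resulting 7x7 Cartan matrix is
[[2, 0, -1, -1, 0, 0, 0], [0, 2, -1, 0, 0, 0, 0], [-1, -1, 2, 0, 0, 0, 0], [-1, 0, 0, 2, 0, 0, -1], [0, 0, 0, 0, 2, -1, 0], [0, 0, 0, 0, -2, 2, -1], [0, 0, 0, -1, 0, -1, 2]].
The roots have two lengths (squared-length ratio 2:1); the short ones are alpha_{5}. The associated Dynkin diagram is a chain of 7 nodes with a double edge at one end; the terminal node there is the unique short simple root (B_7), so the type is B_7 (the algebra so(15)).

type B_7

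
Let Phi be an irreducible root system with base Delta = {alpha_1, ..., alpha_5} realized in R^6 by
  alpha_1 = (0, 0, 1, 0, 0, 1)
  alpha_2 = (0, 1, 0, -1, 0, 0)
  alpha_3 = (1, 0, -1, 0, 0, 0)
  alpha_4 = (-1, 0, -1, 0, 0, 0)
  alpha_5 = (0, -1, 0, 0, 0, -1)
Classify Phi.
D_5

Compute the Cartan integers a_ij = 2(alpha_i, alpha_j)/(alpha_j, alpha_j); the resulting 5x5 Cartan matrix is
[[2, 0, -1, -1, -1], [0, 2, 0, 0, -1], [-1, 0, 2, 0, 0], [-1, 0, 0, 2, 0], [-1, -1, 0, 0, 2]].
All simple roots have the same length, so the diagram is simply laced. The associated Dynkin diagram is a chain of 3 nodes with a fork of two nodes at one end (D_5), so the type is D_5 (the algebra so(10)).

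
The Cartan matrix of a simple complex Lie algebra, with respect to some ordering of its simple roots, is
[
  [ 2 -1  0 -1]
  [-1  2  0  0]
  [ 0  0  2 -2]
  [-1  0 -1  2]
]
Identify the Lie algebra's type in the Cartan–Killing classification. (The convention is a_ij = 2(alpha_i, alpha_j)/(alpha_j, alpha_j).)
The matrix has rank 4 with 2's on the diagonal. Reading the off-diagonal entries as Dynkin edges (a single edge where a_ij = a_ji = -1; a double or triple edge where a_ij * a_ji = 2 or 3), the diagram is a chain of 4 nodes with a double edge at one end; the terminal node there is the unique long simple root (C_4). One simple-root ordering that puts it in standard form is (alpha_2, alpha_1, alpha_4, alpha_3). So the algebra is type C_4, i.e. sp(8).

C_4 (sp(8))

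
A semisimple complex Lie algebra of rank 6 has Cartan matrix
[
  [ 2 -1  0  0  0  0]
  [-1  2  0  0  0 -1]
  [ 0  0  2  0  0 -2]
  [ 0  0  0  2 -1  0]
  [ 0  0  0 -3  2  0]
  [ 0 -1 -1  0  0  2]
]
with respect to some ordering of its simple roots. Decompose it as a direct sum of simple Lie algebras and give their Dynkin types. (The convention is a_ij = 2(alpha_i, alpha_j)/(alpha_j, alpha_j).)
type C_4 + type G_2

The diagram associated to this matrix has two connected components: the simple roots {alpha_1, alpha_2, alpha_3, alpha_6} form a chain of 4 nodes with a double edge at one end; the terminal node there is the unique long simple root (C_4), and {alpha_4, alpha_5} form two nodes joined by a triple edge (G_2). A semisimple Lie algebra decomposes uniquely as the direct sum of simple ideals, one per connected component of its Dynkin diagram, so g ≅ C_4 ⊕ G_2 (dimension 36 + 14 = 50).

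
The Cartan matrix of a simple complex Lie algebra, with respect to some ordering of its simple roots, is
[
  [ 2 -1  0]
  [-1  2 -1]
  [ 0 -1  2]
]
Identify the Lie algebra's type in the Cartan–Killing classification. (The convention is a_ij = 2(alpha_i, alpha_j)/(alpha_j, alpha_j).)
A3

The matrix has rank 3 with 2's on the diagonal. Reading the off-diagonal entries as Dynkin edges (a single edge where a_ij = a_ji = -1; a double or triple edge where a_ij * a_ji = 2 or 3), the diagram is a chain of 3 nodes with single edges (A_3). One simple-root ordering that puts it in standard form is (alpha_1, alpha_2, alpha_3). So the algebra is type A_3, i.e. sl(4).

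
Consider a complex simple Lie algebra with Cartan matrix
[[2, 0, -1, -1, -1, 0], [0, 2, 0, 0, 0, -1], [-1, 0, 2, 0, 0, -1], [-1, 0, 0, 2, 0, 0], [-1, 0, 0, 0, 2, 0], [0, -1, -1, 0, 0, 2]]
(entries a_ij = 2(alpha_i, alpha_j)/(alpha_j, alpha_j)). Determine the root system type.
D_6 (so(12))

The matrix has rank 6 with 2's on the diagonal. Reading the off-diagonal entries as Dynkin edges (a single edge where a_ij = a_ji = -1; a double or triple edge where a_ij * a_ji = 2 or 3), the diagram is a chain of 4 nodes with a fork of two nodes at one end (D_6). One simple-root ordering that puts it in standard form is (alpha_2, alpha_6, alpha_3, alpha_1, alpha_5, alpha_4). So the algebra is type D_6, i.e. so(12).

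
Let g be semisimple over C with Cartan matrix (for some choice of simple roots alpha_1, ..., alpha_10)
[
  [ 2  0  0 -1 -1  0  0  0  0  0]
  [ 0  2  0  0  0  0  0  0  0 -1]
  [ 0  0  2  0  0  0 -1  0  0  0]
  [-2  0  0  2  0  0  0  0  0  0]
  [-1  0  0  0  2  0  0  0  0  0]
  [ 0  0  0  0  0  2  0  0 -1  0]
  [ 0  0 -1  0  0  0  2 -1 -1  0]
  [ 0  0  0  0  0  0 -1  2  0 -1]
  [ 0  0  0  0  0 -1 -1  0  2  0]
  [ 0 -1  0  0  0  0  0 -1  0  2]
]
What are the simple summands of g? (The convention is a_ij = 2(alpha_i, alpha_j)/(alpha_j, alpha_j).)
The diagram associated to this matrix has two connected components: the simple roots {alpha_1, alpha_4, alpha_5} form a chain of 3 nodes with a double edge at one end; the terminal node there is the unique long simple root (C_3), and {alpha_2, alpha_3, alpha_6, alpha_7, alpha_8, alpha_9, alpha_10} form a chain of 6 nodes with one extra node attached to the third node from one end (E_7). A semisimple Lie algebra decomposes uniquely as the direct sum of simple ideals, one per connected component of its Dynkin diagram, so g ≅ C_3 ⊕ E_7 (dimension 21 + 133 = 154).

C_3 (sp(6)) + E_7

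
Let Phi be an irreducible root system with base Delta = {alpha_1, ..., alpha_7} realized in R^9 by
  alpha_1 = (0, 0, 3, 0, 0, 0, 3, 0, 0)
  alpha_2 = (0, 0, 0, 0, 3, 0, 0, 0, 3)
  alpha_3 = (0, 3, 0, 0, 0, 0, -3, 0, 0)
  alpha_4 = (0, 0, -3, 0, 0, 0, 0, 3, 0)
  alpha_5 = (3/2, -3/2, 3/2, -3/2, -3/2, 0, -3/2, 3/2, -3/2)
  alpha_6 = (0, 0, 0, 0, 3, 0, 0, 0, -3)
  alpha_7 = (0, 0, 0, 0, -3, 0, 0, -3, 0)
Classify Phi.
Compute the Cartan integers a_ij = 2(alpha_i, alpha_j)/(alpha_j, alpha_j); the resulting 7x7 Cartan matrix is
[[2, 0, -1, -1, 0, 0, 0], [0, 2, 0, 0, -1, 0, -1], [-1, 0, 2, 0, 0, 0, 0], [-1, 0, 0, 2, 0, 0, -1], [0, -1, 0, 0, 2, 0, 0], [0, 0, 0, 0, 0, 2, -1], [0, -1, 0, -1, 0, -1, 2]].
All simple roots have the same length, so the diagram is simply laced. The associated Dynkin diagram is a chain of 6 nodes with one extra node attached to the third node from one end (E_7), so the type is E_7.

E7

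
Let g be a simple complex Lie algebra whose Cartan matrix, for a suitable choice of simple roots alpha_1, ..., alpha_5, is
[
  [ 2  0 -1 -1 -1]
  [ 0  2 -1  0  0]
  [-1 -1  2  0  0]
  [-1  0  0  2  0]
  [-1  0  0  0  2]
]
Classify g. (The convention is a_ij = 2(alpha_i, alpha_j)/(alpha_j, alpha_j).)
D_5

The matrix has rank 5 with 2's on the diagonal. Reading the off-diagonal entries as Dynkin edges (a single edge where a_ij = a_ji = -1; a double or triple edge where a_ij * a_ji = 2 or 3), the diagram is a chain of 3 nodes with a fork of two nodes at one end (D_5). One simple-root ordering that puts it in standard form is (alpha_2, alpha_3, alpha_1, alpha_5, alpha_4). So the algebra is type D_5, i.e. so(10).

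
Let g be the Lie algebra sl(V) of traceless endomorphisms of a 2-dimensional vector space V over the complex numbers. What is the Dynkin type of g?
This is sl(2), which has dimension 2^2 - 1 = 3 and rank 2 - 1 = 1 (a Cartan subalgebra is the diagonal traceless matrices). In the classification of classical Lie algebras, the special linear algebra sl(n+1) has type A_n; here n = 1, so the Dynkin diagram is a chain of 1 nodes with single edges (A_1). Hence the type is A_1.

A_1 (sl(2))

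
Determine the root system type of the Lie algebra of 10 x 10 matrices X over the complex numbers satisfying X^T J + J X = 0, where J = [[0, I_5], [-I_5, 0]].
type C_5

This is sp(10), which has dimension 10(10+1)/2 = 55 and rank 10/2 = 5. In the classification of classical Lie algebras, the symplectic algebra sp(2n) has type C_n; here n = 5, so the Dynkin diagram is a chain of 5 nodes with a double edge at one end; the terminal node there is the unique long simple root (C_5). Hence the type is C_5.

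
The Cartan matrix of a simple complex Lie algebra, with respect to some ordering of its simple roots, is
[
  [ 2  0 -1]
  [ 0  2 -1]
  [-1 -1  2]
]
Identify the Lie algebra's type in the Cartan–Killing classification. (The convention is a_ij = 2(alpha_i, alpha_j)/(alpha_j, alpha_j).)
The matrix has rank 3 with 2's on the diagonal. Reading the off-diagonal entries as Dynkin edges (a single edge where a_ij = a_ji = -1; a double or triple edge where a_ij * a_ji = 2 or 3), the diagram is a chain of 3 nodes with single edges (A_3). One simple-root ordering that puts it in standard form is (alpha_1, alpha_3, alpha_2). So the algebra is type A_3, i.e. sl(4).

A_3 (sl(4))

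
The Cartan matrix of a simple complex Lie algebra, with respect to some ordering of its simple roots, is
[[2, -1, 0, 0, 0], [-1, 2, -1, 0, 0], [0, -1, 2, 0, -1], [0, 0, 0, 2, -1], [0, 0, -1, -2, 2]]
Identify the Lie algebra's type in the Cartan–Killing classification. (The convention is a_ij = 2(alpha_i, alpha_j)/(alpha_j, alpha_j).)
B_5 (so(11))

The matrix has rank 5 with 2's on the diagonal. Reading the off-diagonal entries as Dynkin edges (a single edge where a_ij = a_ji = -1; a double or triple edge where a_ij * a_ji = 2 or 3), the diagram is a chain of 5 nodes with a double edge at one end; the terminal node there is the unique short simple root (B_5). One simple-root ordering that puts it in standard form is (alpha_1, alpha_2, alpha_3, alpha_5, alpha_4). So the algebra is type B_5, i.e. so(11).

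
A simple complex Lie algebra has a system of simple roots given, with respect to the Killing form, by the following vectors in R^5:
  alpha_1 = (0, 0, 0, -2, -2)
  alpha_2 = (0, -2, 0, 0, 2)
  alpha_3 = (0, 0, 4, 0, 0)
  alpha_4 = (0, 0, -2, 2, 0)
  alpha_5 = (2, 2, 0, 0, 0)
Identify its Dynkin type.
Compute the Cartan integers a_ij = 2(alpha_i, alpha_j)/(alpha_j, alpha_j); the resulting 5x5 Cartan matrix is
[[2, -1, 0, -1, 0], [-1, 2, 0, 0, -1], [0, 0, 2, -2, 0], [-1, 0, -1, 2, 0], [0, -1, 0, 0, 2]].
The roots have two lengths (squared-length ratio 2:1); the short ones are alpha_{1,2,4,5}. The associated Dynkin diagram is a chain of 5 nodes with a double edge at one end; the terminal node there is the unique long simple root (C_5), so the type is C_5 (the algebra sp(10)).

type C_5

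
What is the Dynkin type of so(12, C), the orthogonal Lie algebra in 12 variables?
This is so(12) with 12 even, which has dimension 12(12-1)/2 = 66 and rank 12/2 = 6. In the classification of classical Lie algebras, the orthogonal algebra so(2n) in an even number of variables has type D_n; here n = 6, so the Dynkin diagram is a chain of 4 nodes with a fork of two nodes at one end (D_6). Hence the type is D_6.

type D_6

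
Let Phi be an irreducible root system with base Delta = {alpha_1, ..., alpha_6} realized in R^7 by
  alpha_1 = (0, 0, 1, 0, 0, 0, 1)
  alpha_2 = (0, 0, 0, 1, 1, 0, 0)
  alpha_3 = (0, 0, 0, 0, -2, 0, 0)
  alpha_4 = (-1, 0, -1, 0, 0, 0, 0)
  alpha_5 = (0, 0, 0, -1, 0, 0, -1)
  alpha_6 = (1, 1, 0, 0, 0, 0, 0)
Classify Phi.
C6

Compute the Cartan integers a_ij = 2(alpha_i, alpha_j)/(alpha_j, alpha_j); the resulting 6x6 Cartan matrix is
[[2, 0, 0, -1, -1, 0], [0, 2, -1, 0, -1, 0], [0, -2, 2, 0, 0, 0], [-1, 0, 0, 2, 0, -1], [-1, -1, 0, 0, 2, 0], [0, 0, 0, -1, 0, 2]].
The roots have two lengths (squared-length ratio 2:1); the short ones are alpha_{1,2,4,5,6}. The associated Dynkin diagram is a chain of 6 nodes with a double edge at one end; the terminal node there is the unique long simple root (C_6), so the type is C_6 (the algebra sp(12)).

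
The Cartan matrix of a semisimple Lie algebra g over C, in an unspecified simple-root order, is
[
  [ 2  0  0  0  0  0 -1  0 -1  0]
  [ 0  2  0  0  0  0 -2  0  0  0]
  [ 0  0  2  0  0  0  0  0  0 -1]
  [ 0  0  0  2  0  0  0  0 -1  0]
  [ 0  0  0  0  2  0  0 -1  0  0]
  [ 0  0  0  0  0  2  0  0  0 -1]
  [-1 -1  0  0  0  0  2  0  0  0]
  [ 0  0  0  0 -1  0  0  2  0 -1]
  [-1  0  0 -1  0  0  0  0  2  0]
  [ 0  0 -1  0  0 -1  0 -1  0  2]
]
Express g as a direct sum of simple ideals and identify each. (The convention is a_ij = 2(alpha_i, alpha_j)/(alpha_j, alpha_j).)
C_5 + D_5

The diagram associated to this matrix has two connected components: the simple roots {alpha_1, alpha_2, alpha_4, alpha_7, alpha_9} form a chain of 5 nodes with a double edge at one end; the terminal node there is the unique long simple root (C_5), and {alpha_3, alpha_5, alpha_6, alpha_8, alpha_10} form a chain of 3 nodes with a fork of two nodes at one end (D_5). A semisimple Lie algebra decomposes uniquely as the direct sum of simple ideals, one per connected component of its Dynkin diagram, so g ≅ C_5 ⊕ D_5 (dimension 55 + 45 = 100).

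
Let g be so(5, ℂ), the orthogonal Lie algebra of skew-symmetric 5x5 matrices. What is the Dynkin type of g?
B_2 (so(5))

This is so(5) with 5 odd, which has dimension 5(5-1)/2 = 10 and rank (5-1)/2 = 2. In the classification of classical Lie algebras, the orthogonal algebra so(2n+1) in an odd number of variables has type B_n; here n = 2, so the Dynkin diagram is a chain of 2 nodes with a double edge at one end; the terminal node there is the unique short simple root (B_2). Hence the type is B_2.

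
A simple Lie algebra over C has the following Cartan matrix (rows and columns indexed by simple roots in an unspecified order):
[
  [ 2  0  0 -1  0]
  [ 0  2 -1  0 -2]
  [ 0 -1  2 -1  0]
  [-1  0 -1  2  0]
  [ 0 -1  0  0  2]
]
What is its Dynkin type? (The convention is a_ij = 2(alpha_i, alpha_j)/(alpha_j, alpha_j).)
B_5

The matrix has rank 5 with 2's on the diagonal. Reading the off-diagonal entries as Dynkin edges (a single edge where a_ij = a_ji = -1; a double or triple edge where a_ij * a_ji = 2 or 3), the diagram is a chain of 5 nodes with a double edge at one end; the terminal node there is the unique short simple root (B_5). One simple-root ordering that puts it in standard form is (alpha_1, alpha_4, alpha_3, alpha_2, alpha_5). So the algebra is type B_5, i.e. so(11).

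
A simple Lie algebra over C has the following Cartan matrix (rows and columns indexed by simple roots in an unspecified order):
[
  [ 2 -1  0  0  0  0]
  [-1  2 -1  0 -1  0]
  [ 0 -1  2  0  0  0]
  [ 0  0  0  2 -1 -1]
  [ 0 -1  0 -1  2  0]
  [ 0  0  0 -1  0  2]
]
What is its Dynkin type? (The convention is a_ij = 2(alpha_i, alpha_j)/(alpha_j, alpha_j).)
D6

The matrix has rank 6 with 2's on the diagonal. Reading the off-diagonal entries as Dynkin edges (a single edge where a_ij = a_ji = -1; a double or triple edge where a_ij * a_ji = 2 or 3), the diagram is a chain of 4 nodes with a fork of two nodes at one end (D_6). One simple-root ordering that puts it in standard form is (alpha_6, alpha_4, alpha_5, alpha_2, alpha_3, alpha_1). So the algebra is type D_6, i.e. so(12).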